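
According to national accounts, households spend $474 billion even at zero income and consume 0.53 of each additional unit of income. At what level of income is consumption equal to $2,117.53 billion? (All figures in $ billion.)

Y = 3101

474 + 0.53Y = 2117.53
0.53Y = 1643.53, so Y = 1643.53/0.53 = 3101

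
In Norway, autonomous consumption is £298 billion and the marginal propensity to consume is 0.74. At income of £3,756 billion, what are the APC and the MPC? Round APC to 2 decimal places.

MPC = 0.74 (the slope of the consumption function)
C = 298 + 0.74(3756) = 3077.44, so APC = 3077.44/3756 = 0.82

APC = 0.82; MPC = 0.74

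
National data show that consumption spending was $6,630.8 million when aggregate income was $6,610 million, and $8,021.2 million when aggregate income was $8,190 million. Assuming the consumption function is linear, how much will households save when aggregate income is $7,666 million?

S = 105.92

MPC = (8021.2 − 6630.8)/(8190 − 6610) = 1390.4/1580 = 0.88
a = 6630.8 − 0.88(6610) = 6630.8 − 5816.8 = 814
C = 814 + 0.88(7666) = 7560.08
S = 7666 − 7560.08 = 105.92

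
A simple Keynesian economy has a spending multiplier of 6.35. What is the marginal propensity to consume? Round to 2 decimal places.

MPC = 0.84

k = 1/(1 − MPC), so 1 − MPC = 1/k = 1/6.35 = 0.1575
MPC = 1 − 0.1575 = 0.84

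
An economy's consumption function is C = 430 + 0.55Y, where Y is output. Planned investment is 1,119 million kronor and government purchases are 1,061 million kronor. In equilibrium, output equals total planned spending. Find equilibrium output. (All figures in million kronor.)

Y = 5800

Y = C + I + G = 430 + 0.55Y + 1119 + 1061
Y − 0.55Y = 2610
0.45Y = 2610, so Y = 2610/0.45 = 5800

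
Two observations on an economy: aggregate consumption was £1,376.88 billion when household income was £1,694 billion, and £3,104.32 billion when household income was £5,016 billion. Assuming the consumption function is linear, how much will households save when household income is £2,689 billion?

S = 794.72

MPC = (3104.32 − 1376.88)/(5016 − 1694) = 1727.44/3322 = 0.52
a = 1376.88 − 0.52(1694) = 1376.88 − 880.88 = 496
C = 496 + 0.52(2689) = 1894.28
S = 2689 − 1894.28 = 794.72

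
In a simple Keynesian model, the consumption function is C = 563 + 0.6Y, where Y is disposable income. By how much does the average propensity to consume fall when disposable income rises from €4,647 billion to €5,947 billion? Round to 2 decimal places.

At Y = 4647: C = 563 + 0.6(4647) = 3351.2, APC = 3351.2/4647 = 0.721
At Y = 5947: C = 4131.2, APC = 4131.2/5947 = 0.695
Fall in APC = 0.721 − 0.695 = 0.026 ≈ 0.03

ΔAPC = 0.03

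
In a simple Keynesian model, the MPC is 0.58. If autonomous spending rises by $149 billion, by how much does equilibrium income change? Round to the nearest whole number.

ΔY ≈ 355

The multiplier is 1/(1 − MPC) = 1/0.42.
ΔY = 149/0.42 = 354.76 ≈ 355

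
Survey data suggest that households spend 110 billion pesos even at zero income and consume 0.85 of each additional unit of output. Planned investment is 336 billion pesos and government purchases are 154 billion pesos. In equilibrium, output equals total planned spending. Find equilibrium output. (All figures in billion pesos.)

Y = 4000

Y = C + I + G = 110 + 0.85Y + 336 + 154
Y − 0.85Y = 600
0.15Y = 600, so Y = 600/0.15 = 4000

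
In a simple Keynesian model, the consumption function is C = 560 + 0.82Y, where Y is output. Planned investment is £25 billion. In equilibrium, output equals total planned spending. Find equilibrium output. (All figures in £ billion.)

Y = C + I = 560 + 0.82Y + 25
Y − 0.82Y = 585
0.18Y = 585, so Y = 585/0.18 = 3250

Y = 3250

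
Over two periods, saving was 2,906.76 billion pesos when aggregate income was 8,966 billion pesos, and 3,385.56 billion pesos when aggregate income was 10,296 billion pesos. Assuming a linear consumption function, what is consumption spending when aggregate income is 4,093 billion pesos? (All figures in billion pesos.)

C = 2940.52

MPS = ΔS/ΔY = (3385.56 − 2906.76)/(10296 − 8966) = 478.8/1330 = 0.36
MPC = 1 − MPS = 0.64
Autonomous saving = 2906.76 − 0.36(8966) = -321, so a = 321
C = 321 + 0.64(4093) = 321 + 2619.52 = 2940.52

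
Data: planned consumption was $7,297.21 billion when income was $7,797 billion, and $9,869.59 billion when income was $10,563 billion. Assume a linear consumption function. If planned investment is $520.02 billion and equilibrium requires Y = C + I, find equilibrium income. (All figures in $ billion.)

Y = 8086

MPC = (9869.59 − 7297.21)/(10563 − 7797) = 2572.38/2766 = 0.93
a = 7297.21 − 0.93(7797) = 46
Equilibrium: Y = 46 + 0.93Y + 520.02
0.07Y = 566.02, so Y = 566.02/0.07 = 8086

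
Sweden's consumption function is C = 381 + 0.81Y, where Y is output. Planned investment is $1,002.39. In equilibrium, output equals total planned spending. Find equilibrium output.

Y = 7281

Y = C + I = 381 + 0.81Y + 1002.39
Y − 0.81Y = 1383.39
0.19Y = 1383.39, so Y = 1383.39/0.19 = 7281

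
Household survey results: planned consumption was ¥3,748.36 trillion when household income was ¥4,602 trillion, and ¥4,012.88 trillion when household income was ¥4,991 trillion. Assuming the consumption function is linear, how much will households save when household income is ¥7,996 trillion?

S = 1939.72

MPC = (4012.88 − 3748.36)/(4991 − 4602) = 264.52/389 = 0.68
a = 3748.36 − 0.68(4602) = 3748.36 − 3129.36 = 619
C = 619 + 0.68(7996) = 6056.28
S = 7996 − 6056.28 = 1939.72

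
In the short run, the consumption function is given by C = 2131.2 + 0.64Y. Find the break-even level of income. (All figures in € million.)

Y = 5920

At break-even, C = Y: 2131.2 + 0.64Y = Y
0.36Y = 2131.2, so Y = 2131.2/0.36 = 5920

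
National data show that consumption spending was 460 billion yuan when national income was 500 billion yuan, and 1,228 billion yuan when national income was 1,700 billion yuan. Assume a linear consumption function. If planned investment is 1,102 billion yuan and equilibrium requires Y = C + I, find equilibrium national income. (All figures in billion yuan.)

Y = 3450

MPC = (1228 − 460)/(1700 − 500) = 768/1200 = 0.64
a = 460 − 0.64(500) = 140
Equilibrium: Y = 140 + 0.64Y + 1102
0.36Y = 1242, so Y = 1242/0.36 = 3450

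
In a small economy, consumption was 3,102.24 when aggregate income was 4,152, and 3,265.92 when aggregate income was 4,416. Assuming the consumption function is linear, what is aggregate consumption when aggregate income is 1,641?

MPC = (3265.92 − 3102.24)/(4416 − 4152) = 163.68/264 = 0.62
a = 3102.24 − 0.62(4152) = 3102.24 − 2574.24 = 528
C = 528 + 0.62(1641) = 528 + 1017.42 = 1545.42

C = 1545.42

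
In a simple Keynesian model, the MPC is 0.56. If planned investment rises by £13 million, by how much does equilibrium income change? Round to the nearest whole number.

ΔY ≈ 30

The multiplier is 1/(1 − MPC) = 1/0.44.
ΔY = 13/0.44 = 29.55 ≈ 30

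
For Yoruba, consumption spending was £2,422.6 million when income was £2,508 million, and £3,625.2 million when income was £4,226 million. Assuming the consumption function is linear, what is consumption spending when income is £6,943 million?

MPC = (3625.2 − 2422.6)/(4226 − 2508) = 1202.6/1718 = 0.7
a = 2422.6 − 0.7(2508) = 2422.6 − 1755.6 = 667
C = 667 + 0.7(6943) = 667 + 4860.1 = 5527.1

C = 5527.1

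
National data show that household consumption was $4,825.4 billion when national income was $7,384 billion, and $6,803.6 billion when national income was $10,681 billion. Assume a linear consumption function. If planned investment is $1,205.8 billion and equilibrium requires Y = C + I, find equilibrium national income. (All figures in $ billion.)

Y = 4002

MPC = (6803.6 − 4825.4)/(10681 − 7384) = 1978.2/3297 = 0.6
a = 4825.4 − 0.6(7384) = 395
Equilibrium: Y = 395 + 0.6Y + 1205.8
0.4Y = 1600.8, so Y = 1600.8/0.4 = 4002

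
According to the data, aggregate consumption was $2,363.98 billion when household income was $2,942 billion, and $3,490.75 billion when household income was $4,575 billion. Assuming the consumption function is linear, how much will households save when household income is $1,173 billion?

S = 29.63

MPC = (3490.75 − 2363.98)/(4575 − 2942) = 1126.77/1633 = 0.69
a = 2363.98 − 0.69(2942) = 2363.98 − 2029.98 = 334
C = 334 + 0.69(1173) = 1143.37
S = 1173 − 1143.37 = 29.63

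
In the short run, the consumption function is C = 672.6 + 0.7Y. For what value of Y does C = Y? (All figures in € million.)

Y = 2242

At break-even, C = Y: 672.6 + 0.7Y = Y
0.3Y = 672.6, so Y = 672.6/0.3 = 2242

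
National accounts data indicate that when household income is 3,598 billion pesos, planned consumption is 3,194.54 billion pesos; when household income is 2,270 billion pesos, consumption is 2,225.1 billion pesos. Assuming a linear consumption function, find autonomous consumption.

a = 568

MPC = ΔC/ΔY = (3194.54 − 2225.1)/(3598 − 2270) = 969.44/1328 = 0.73
a = C − MPC·Y = 2225.1 − 0.73(2270) = 2225.1 − 1657.1 = 568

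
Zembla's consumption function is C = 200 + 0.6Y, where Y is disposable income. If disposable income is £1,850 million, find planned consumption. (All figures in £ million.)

C = 200 + 0.6(1850) = 200 + 1110 = 1310

C = 1310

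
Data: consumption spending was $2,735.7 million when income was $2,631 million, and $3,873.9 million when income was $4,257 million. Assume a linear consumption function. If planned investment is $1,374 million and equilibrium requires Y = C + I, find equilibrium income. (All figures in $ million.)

Y = 7560

MPC = (3873.9 − 2735.7)/(4257 − 2631) = 1138.2/1626 = 0.7
a = 2735.7 − 0.7(2631) = 894
Equilibrium: Y = 894 + 0.7Y + 1374
0.3Y = 2268, so Y = 2268/0.3 = 7560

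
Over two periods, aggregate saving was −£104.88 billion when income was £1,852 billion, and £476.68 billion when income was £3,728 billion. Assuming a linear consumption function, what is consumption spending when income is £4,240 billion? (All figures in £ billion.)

C = 3604.6

MPS = ΔS/ΔY = (476.68 − (-104.88))/(3728 − 1852) = 581.56/1876 = 0.31
MPC = 1 − MPS = 0.69
Autonomous saving = -104.88 − 0.31(1852) = -679, so a = 679
C = 679 + 0.69(4240) = 679 + 2925.6 = 3604.6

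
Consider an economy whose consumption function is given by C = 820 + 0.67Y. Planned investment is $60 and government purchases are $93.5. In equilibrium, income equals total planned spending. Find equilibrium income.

Y = C + I + G = 820 + 0.67Y + 60 + 93.5
Y − 0.67Y = 973.5
0.33Y = 973.5, so Y = 973.5/0.33 = 2950

Y = 2950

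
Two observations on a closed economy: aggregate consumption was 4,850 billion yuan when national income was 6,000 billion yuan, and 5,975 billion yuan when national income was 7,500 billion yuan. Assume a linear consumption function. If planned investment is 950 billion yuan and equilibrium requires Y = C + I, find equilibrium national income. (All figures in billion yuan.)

MPC = (5975 − 4850)/(7500 − 6000) = 1125/1500 = 0.75
a = 4850 − 0.75(6000) = 350
Equilibrium: Y = 350 + 0.75Y + 950
0.25Y = 1300, so Y = 1300/0.25 = 5200

Y = 5200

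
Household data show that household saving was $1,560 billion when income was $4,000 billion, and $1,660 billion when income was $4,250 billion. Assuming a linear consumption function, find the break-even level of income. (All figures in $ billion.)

MPS = ΔS/ΔY = (1660 − 1560)/(4250 − 4000) = 100/250 = 0.4
MPC = 1 − MPS = 0.6
From S(4000) = 1560: −a + 0.4(4000) = 1560, so a = 1600 − 1560 = 40
Break-even (S = 0): Y = a/MPS = 40/0.4 = 100

Y = 100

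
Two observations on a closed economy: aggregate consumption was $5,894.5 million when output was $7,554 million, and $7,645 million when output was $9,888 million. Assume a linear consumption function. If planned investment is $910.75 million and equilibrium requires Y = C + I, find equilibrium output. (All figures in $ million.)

Y = 4559

MPC = (7645 − 5894.5)/(9888 − 7554) = 1750.5/2334 = 0.75
a = 5894.5 − 0.75(7554) = 229
Equilibrium: Y = 229 + 0.75Y + 910.75
0.25Y = 1139.75, so Y = 1139.75/0.25 = 4559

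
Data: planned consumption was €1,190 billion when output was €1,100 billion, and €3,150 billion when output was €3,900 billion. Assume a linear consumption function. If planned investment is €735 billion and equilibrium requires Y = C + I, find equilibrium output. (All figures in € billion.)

Y = 3850

MPC = (3150 − 1190)/(3900 − 1100) = 1960/2800 = 0.7
a = 1190 − 0.7(1100) = 420
Equilibrium: Y = 420 + 0.7Y + 735
0.3Y = 1155, so Y = 1155/0.3 = 3850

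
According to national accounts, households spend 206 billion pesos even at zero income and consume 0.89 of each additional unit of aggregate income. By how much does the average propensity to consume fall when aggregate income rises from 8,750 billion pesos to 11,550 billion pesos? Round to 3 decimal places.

At Y = 8750: C = 206 + 0.89(8750) = 7993.5, APC = 7993.5/8750 = 0.9135
At Y = 11550: C = 10485.5, APC = 10485.5/11550 = 0.9078
Fall in APC = 0.9135 − 0.9078 = 0.0057 ≈ 0.006

ΔAPC = 0.006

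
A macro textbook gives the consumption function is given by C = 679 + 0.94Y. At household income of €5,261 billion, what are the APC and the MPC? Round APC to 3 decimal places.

APC = 1.069; MPC = 0.94

MPC = 0.94 (the slope of the consumption function)
C = 679 + 0.94(5261) = 5624.34, so APC = 5624.34/5261 = 1.069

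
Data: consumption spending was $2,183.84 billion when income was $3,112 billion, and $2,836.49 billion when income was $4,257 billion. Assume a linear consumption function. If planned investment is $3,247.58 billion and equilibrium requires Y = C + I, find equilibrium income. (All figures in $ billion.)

MPC = (2836.49 − 2183.84)/(4257 − 3112) = 652.65/1145 = 0.57
a = 2183.84 − 0.57(3112) = 410
Equilibrium: Y = 410 + 0.57Y + 3247.58
0.43Y = 3657.58, so Y = 3657.58/0.43 = 8506

Y = 8506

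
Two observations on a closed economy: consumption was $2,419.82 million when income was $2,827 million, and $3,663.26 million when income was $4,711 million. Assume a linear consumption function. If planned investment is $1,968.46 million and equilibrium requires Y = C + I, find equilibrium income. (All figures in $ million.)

MPC = (3663.26 − 2419.82)/(4711 − 2827) = 1243.44/1884 = 0.66
a = 2419.82 − 0.66(2827) = 554
Equilibrium: Y = 554 + 0.66Y + 1968.46
0.34Y = 2522.46, so Y = 2522.46/0.34 = 7419

Y = 7419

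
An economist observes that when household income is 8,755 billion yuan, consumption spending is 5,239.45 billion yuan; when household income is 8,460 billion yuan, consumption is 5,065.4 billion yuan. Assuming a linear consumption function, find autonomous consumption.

a = 74

MPC = ΔC/ΔY = (5239.45 − 5065.4)/(8755 − 8460) = 174.05/295 = 0.59
a = C − MPC·Y = 5065.4 − 0.59(8460) = 5065.4 − 4991.4 = 74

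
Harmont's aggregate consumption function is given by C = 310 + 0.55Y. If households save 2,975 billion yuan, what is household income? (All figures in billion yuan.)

Y = 7300

S = Y − C = -310 + 0.45Y
-310 + 0.45Y = 2975, so 0.45Y = 3285 and Y = 7300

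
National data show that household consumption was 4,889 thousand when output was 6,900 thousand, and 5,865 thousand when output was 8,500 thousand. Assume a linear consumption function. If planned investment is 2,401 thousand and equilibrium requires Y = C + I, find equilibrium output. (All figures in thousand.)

Y = 7900

MPC = (5865 − 4889)/(8500 − 6900) = 976/1600 = 0.61
a = 4889 − 0.61(6900) = 680
Equilibrium: Y = 680 + 0.61Y + 2401
0.39Y = 3081, so Y = 3081/0.39 = 7900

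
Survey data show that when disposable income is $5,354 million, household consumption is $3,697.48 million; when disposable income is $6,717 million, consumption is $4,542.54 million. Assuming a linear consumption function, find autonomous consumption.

MPC = ΔC/ΔY = (4542.54 − 3697.48)/(6717 − 5354) = 845.06/1363 = 0.62
a = C − MPC·Y = 3697.48 − 0.62(5354) = 3697.48 − 3319.48 = 378

a = 378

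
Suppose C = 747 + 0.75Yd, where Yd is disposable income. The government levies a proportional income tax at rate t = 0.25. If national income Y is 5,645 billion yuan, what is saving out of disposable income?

S = 311.4375

Yd = (1 − 0.25)(5645) = 0.75(5645) = 4233.75
C = 747 + 0.75(4233.75) = 747 + 3175.3125 = 3922.3125
S = Yd − C = 4233.75 − 3922.3125 = 311.4375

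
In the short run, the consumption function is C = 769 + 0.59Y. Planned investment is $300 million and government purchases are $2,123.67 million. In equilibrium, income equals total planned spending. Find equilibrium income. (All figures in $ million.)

Y = C + I + G = 769 + 0.59Y + 300 + 2123.67
Y − 0.59Y = 3192.67
0.41Y = 3192.67, so Y = 3192.67/0.41 = 7787

Y = 7787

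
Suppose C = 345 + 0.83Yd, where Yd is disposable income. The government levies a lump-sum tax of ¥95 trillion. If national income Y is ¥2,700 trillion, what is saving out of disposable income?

Yd = Y − T = 2700 − 95 = 2605
C = 345 + 0.83(2605) = 345 + 2162.15 = 2507.15
S = Yd − C = 2605 − 2507.15 = 97.85

S = 97.85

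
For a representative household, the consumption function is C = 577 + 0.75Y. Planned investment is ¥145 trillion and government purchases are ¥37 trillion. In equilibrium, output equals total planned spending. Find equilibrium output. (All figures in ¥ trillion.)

Y = 3036

Y = C + I + G = 577 + 0.75Y + 145 + 37
Y − 0.75Y = 759
0.25Y = 759, so Y = 759/0.25 = 3036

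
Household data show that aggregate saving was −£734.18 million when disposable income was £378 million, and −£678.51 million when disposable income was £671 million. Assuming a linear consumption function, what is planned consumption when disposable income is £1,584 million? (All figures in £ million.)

MPS = ΔS/ΔY = (-678.51 − (-734.18))/(671 − 378) = 55.67/293 = 0.19
MPC = 1 − MPS = 0.81
Autonomous saving = -734.18 − 0.19(378) = -806, so a = 806
C = 806 + 0.81(1584) = 806 + 1283.04 = 2089.04

C = 2089.04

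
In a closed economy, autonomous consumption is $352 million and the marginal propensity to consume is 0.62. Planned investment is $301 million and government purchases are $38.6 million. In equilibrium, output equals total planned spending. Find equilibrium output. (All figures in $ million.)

Y = 1820

Y = C + I + G = 352 + 0.62Y + 301 + 38.6
Y − 0.62Y = 691.6
0.38Y = 691.6, so Y = 691.6/0.38 = 1820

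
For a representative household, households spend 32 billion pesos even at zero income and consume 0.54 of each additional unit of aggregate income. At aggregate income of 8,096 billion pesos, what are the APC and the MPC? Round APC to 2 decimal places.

APC = 0.54; MPC = 0.54

MPC = 0.54 (the slope of the consumption function)
C = 32 + 0.54(8096) = 4403.84, so APC = 4403.84/8096 = 0.54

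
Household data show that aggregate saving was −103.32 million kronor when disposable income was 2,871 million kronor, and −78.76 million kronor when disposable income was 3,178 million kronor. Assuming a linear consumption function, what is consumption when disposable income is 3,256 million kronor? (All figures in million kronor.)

MPS = ΔS/ΔY = (-78.76 − (-103.32))/(3178 − 2871) = 24.56/307 = 0.08
MPC = 1 − MPS = 0.92
Autonomous saving = -103.32 − 0.08(2871) = -333, so a = 333
C = 333 + 0.92(3256) = 333 + 2995.52 = 3328.52

C = 3328.52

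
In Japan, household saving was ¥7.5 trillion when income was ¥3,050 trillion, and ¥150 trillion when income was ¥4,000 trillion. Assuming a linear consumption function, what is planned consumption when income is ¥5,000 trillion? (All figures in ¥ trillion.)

MPS = ΔS/ΔY = (150 − 7.5)/(4000 − 3050) = 142.5/950 = 0.15
MPC = 1 − MPS = 0.85
Autonomous saving = 7.5 − 0.15(3050) = -450, so a = 450
C = 450 + 0.85(5000) = 450 + 4250 = 4700

C = 4700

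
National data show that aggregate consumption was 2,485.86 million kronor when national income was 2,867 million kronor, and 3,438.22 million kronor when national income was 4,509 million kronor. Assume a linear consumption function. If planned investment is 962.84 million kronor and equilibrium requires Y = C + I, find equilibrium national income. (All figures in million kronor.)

Y = 4252

MPC = (3438.22 − 2485.86)/(4509 − 2867) = 952.36/1642 = 0.58
a = 2485.86 − 0.58(2867) = 823
Equilibrium: Y = 823 + 0.58Y + 962.84
0.42Y = 1785.84, so Y = 1785.84/0.42 = 4252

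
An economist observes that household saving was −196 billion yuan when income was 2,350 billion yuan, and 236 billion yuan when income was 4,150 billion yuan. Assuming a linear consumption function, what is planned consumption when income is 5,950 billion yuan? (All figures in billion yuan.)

MPS = ΔS/ΔY = (236 − (-196))/(4150 − 2350) = 432/1800 = 0.24
MPC = 1 − MPS = 0.76
Autonomous saving = -196 − 0.24(2350) = -760, so a = 760
C = 760 + 0.76(5950) = 760 + 4522 = 5282

C = 5282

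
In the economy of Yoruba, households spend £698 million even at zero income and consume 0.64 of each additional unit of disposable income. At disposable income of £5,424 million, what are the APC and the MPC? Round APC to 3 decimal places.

APC = 0.769; MPC = 0.64

MPC = 0.64 (the slope of the consumption function)
C = 698 + 0.64(5424) = 4169.36, so APC = 4169.36/5424 = 0.769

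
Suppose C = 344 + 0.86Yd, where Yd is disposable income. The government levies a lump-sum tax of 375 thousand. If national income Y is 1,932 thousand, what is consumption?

C = 1683.02

Yd = Y − T = 1932 − 375 = 1557
C = 344 + 0.86(1557) = 344 + 1339.02 = 1683.02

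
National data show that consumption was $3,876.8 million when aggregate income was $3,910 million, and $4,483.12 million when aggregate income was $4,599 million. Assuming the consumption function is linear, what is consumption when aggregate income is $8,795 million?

C = 8175.6

MPC = (4483.12 − 3876.8)/(4599 − 3910) = 606.32/689 = 0.88
a = 3876.8 − 0.88(3910) = 3876.8 − 3440.8 = 436
C = 436 + 0.88(8795) = 436 + 7739.6 = 8175.6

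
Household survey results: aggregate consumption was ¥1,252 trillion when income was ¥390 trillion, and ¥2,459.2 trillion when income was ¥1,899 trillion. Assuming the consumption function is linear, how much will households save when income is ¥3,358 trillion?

MPC = (2459.2 − 1252)/(1899 − 390) = 1207.2/1509 = 0.8
a = 1252 − 0.8(390) = 1252 − 312 = 940
C = 940 + 0.8(3358) = 3626.4
S = 3358 − 3626.4 = -268.4

S = -268.4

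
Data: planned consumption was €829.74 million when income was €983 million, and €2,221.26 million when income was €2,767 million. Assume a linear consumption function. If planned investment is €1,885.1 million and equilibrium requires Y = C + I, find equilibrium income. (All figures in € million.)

MPC = (2221.26 − 829.74)/(2767 − 983) = 1391.52/1784 = 0.78
a = 829.74 − 0.78(983) = 63
Equilibrium: Y = 63 + 0.78Y + 1885.1
0.22Y = 1948.1, so Y = 1948.1/0.22 = 8855

Y = 8855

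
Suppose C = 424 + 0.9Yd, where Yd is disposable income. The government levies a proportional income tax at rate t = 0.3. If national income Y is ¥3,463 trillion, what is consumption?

Yd = (1 − 0.3)(3463) = 0.7(3463) = 2424.1
C = 424 + 0.9(2424.1) = 424 + 2181.69 = 2605.69

C = 2605.69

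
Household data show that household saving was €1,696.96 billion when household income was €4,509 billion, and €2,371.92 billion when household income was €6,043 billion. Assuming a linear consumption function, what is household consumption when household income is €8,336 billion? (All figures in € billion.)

C = 4955.16

MPS = ΔS/ΔY = (2371.92 − 1696.96)/(6043 − 4509) = 674.96/1534 = 0.44
MPC = 1 − MPS = 0.56
Autonomous saving = 1696.96 − 0.44(4509) = -287, so a = 287
C = 287 + 0.56(8336) = 287 + 4668.16 = 4955.16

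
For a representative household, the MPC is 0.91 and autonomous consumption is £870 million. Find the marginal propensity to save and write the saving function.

MPS = 1 − MPC = 1 − 0.91 = 0.09
S = Y − C = -870 + 0.09Y

MPS = 0.09; S = -870 + 0.09Y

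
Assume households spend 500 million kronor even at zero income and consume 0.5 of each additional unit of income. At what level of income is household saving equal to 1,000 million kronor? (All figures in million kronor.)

Y = 3000

S = Y − C = -500 + 0.5Y
-500 + 0.5Y = 1000, so 0.5Y = 1500 and Y = 3000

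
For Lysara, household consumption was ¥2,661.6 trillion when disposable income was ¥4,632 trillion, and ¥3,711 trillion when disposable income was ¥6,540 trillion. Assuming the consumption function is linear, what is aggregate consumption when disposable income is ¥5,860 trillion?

MPC = (3711 − 2661.6)/(6540 − 4632) = 1049.4/1908 = 0.55
a = 2661.6 − 0.55(4632) = 2661.6 − 2547.6 = 114
C = 114 + 0.55(5860) = 114 + 3223 = 3337

C = 3337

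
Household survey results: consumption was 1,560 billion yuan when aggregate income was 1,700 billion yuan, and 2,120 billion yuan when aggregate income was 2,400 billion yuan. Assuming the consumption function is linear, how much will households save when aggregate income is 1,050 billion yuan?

S = 10

MPC = (2120 − 1560)/(2400 − 1700) = 560/700 = 0.8
a = 1560 − 0.8(1700) = 1560 − 1360 = 200
C = 200 + 0.8(1050) = 1040
S = 1050 − 1040 = 10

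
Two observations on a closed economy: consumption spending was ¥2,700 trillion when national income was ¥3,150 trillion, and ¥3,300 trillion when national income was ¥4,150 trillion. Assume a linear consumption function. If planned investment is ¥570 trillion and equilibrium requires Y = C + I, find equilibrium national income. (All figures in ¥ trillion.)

MPC = (3300 − 2700)/(4150 − 3150) = 600/1000 = 0.6
a = 2700 − 0.6(3150) = 810
Equilibrium: Y = 810 + 0.6Y + 570
0.4Y = 1380, so Y = 1380/0.4 = 3450

Y = 3450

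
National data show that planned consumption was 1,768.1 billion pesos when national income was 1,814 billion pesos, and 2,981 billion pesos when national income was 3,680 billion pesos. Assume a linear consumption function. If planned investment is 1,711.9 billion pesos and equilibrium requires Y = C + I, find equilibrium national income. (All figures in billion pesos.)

Y = 6574

MPC = (2981 − 1768.1)/(3680 − 1814) = 1212.9/1866 = 0.65
a = 1768.1 − 0.65(1814) = 589
Equilibrium: Y = 589 + 0.65Y + 1711.9
0.35Y = 2300.9, so Y = 2300.9/0.35 = 6574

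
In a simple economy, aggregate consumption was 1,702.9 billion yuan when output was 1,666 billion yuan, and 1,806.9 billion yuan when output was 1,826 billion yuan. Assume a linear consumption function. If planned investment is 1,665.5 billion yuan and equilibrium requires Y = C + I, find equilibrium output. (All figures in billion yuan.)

MPC = (1806.9 − 1702.9)/(1826 − 1666) = 104/160 = 0.65
a = 1702.9 − 0.65(1666) = 620
Equilibrium: Y = 620 + 0.65Y + 1665.5
0.35Y = 2285.5, so Y = 2285.5/0.35 = 6530

Y = 6530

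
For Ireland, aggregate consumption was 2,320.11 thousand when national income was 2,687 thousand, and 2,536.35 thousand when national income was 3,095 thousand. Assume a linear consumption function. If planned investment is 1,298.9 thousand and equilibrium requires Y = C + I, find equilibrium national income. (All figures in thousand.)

Y = 4670

MPC = (2536.35 − 2320.11)/(3095 − 2687) = 216.24/408 = 0.53
a = 2320.11 − 0.53(2687) = 896
Equilibrium: Y = 896 + 0.53Y + 1298.9
0.47Y = 2194.9, so Y = 2194.9/0.47 = 4670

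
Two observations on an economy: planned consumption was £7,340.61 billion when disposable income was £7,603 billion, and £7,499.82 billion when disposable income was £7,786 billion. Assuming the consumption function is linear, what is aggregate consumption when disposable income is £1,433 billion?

C = 1972.71

MPC = (7499.82 − 7340.61)/(7786 − 7603) = 159.21/183 = 0.87
a = 7340.61 − 0.87(7603) = 7340.61 − 6614.61 = 726
C = 726 + 0.87(1433) = 726 + 1246.71 = 1972.71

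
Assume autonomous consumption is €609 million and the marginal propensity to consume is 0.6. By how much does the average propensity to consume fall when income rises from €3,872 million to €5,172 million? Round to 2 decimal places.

ΔAPC = 0.04

At Y = 3872: C = 609 + 0.6(3872) = 2932.2, APC = 2932.2/3872 = 0.757
At Y = 5172: C = 3712.2, APC = 3712.2/5172 = 0.718
Fall in APC = 0.757 − 0.718 = 0.039 ≈ 0.04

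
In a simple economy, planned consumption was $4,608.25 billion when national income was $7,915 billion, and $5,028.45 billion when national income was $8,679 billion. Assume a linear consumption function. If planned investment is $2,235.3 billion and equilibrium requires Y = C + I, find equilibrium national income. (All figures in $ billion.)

MPC = (5028.45 − 4608.25)/(8679 − 7915) = 420.2/764 = 0.55
a = 4608.25 − 0.55(7915) = 255
Equilibrium: Y = 255 + 0.55Y + 2235.3
0.45Y = 2490.3, so Y = 2490.3/0.45 = 5534

Y = 5534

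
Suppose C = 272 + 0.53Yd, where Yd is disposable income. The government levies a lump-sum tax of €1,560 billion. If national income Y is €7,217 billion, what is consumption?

C = 3270.21

Yd = Y − T = 7217 − 1560 = 5657
C = 272 + 0.53(5657) = 272 + 2998.21 = 3270.21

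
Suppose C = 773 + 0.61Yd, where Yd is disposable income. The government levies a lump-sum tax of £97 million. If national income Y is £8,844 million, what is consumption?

C = 6108.67

Yd = Y − T = 8844 − 97 = 8747
C = 773 + 0.61(8747) = 773 + 5335.67 = 6108.67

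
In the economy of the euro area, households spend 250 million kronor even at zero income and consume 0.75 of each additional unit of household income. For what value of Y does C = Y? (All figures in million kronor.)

Y = 1000

At break-even, C = Y: 250 + 0.75Y = Y
0.25Y = 250, so Y = 250/0.25 = 1000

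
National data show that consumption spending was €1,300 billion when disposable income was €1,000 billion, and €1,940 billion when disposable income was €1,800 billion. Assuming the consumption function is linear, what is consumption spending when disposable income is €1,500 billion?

C = 1700

MPC = (1940 − 1300)/(1800 − 1000) = 640/800 = 0.8
a = 1300 − 0.8(1000) = 1300 − 800 = 500
C = 500 + 0.8(1500) = 500 + 1200 = 1700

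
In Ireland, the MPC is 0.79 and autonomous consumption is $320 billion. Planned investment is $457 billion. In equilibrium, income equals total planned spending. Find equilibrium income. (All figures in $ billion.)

Y = 3700

Y = C + I = 320 + 0.79Y + 457
Y − 0.79Y = 777
0.21Y = 777, so Y = 777/0.21 = 3700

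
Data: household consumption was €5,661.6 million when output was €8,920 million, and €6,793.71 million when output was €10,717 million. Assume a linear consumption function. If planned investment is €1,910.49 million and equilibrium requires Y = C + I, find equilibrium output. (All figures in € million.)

Y = 5277

MPC = (6793.71 − 5661.6)/(10717 − 8920) = 1132.11/1797 = 0.63
a = 5661.6 − 0.63(8920) = 42
Equilibrium: Y = 42 + 0.63Y + 1910.49
0.37Y = 1952.49, so Y = 1952.49/0.37 = 5277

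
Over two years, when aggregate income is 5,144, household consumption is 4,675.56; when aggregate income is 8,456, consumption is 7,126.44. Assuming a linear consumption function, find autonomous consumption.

MPC = ΔC/ΔY = (7126.44 − 4675.56)/(8456 − 5144) = 2450.88/3312 = 0.74
a = C − MPC·Y = 4675.56 − 0.74(5144) = 4675.56 − 3806.56 = 869

a = 869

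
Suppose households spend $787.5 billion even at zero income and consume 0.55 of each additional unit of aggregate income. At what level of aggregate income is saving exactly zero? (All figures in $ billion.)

Y = 1750

At break-even, C = Y: 787.5 + 0.55Y = Y
0.45Y = 787.5, so Y = 787.5/0.45 = 1750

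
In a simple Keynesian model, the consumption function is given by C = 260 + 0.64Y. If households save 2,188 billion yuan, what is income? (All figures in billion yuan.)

Y = 6800

S = Y − C = -260 + 0.36Y
-260 + 0.36Y = 2188, so 0.36Y = 2448 and Y = 6800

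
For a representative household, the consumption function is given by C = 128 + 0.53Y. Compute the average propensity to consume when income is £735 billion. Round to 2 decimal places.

C = 128 + 0.53(735) = 517.55
APC = C/Y = 517.55/735 = 0.70

APC = 0.70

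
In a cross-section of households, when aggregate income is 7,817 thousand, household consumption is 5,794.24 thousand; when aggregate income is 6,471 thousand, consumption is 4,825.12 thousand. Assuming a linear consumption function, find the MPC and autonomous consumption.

MPC = 0.72; a = 166

MPC = ΔC/ΔY = (5794.24 − 4825.12)/(7817 − 6471) = 969.12/1346 = 0.72
a = C − MPC·Y = 4825.12 − 0.72(6471) = 4825.12 − 4659.12 = 166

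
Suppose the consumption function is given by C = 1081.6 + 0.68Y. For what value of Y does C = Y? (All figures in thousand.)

At break-even, C = Y: 1081.6 + 0.68Y = Y
0.32Y = 1081.6, so Y = 1081.6/0.32 = 3380

Y = 3380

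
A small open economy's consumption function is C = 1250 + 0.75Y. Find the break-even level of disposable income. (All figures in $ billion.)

Y = 5000

At break-even, C = Y: 1250 + 0.75Y = Y
0.25Y = 1250, so Y = 1250/0.25 = 5000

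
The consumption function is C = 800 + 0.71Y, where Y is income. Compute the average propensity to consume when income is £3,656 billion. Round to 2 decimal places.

APC = 0.93

C = 800 + 0.71(3656) = 3395.76
APC = C/Y = 3395.76/3656 = 0.93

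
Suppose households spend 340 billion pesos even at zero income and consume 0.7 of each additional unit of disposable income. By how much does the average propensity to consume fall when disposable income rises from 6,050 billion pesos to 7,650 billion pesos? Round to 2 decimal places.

At Y = 6050: C = 340 + 0.7(6050) = 4575, APC = 4575/6050 = 0.756
At Y = 7650: C = 5695, APC = 5695/7650 = 0.744
Fall in APC = 0.756 − 0.744 = 0.012 ≈ 0.01

ΔAPC = 0.01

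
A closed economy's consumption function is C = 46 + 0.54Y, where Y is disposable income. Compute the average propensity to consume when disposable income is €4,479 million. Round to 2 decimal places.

C = 46 + 0.54(4479) = 2464.66
APC = C/Y = 2464.66/4479 = 0.55

APC = 0.55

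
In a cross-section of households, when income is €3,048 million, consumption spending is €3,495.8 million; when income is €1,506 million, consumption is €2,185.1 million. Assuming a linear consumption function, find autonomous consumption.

a = 905

MPC = ΔC/ΔY = (3495.8 − 2185.1)/(3048 − 1506) = 1310.7/1542 = 0.85
a = C − MPC·Y = 2185.1 − 0.85(1506) = 2185.1 − 1280.1 = 905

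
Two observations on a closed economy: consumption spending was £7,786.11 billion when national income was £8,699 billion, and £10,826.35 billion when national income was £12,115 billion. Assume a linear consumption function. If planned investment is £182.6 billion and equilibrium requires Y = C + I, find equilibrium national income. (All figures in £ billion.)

MPC = (10826.35 − 7786.11)/(12115 − 8699) = 3040.24/3416 = 0.89
a = 7786.11 − 0.89(8699) = 44
Equilibrium: Y = 44 + 0.89Y + 182.6
0.11Y = 226.6, so Y = 226.6/0.11 = 2060

Y = 2060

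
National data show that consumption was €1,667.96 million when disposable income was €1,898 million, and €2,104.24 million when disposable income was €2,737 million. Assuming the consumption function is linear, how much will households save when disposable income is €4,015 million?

MPC = (2104.24 − 1667.96)/(2737 − 1898) = 436.28/839 = 0.52
a = 1667.96 − 0.52(1898) = 1667.96 − 986.96 = 681
C = 681 + 0.52(4015) = 2768.8
S = 4015 − 2768.8 = 1246.2

S = 1246.2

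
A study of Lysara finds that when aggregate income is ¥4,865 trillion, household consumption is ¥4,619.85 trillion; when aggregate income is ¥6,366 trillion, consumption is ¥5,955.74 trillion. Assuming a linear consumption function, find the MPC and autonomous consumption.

MPC = ΔC/ΔY = (5955.74 − 4619.85)/(6366 − 4865) = 1335.89/1501 = 0.89
a = C − MPC·Y = 4619.85 − 0.89(4865) = 4619.85 − 4329.85 = 290

MPC = 0.89; a = 290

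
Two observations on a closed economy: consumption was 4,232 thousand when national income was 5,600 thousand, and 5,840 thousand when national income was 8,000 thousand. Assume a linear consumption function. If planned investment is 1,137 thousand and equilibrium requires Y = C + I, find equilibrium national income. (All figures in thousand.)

Y = 4900

MPC = (5840 − 4232)/(8000 − 5600) = 1608/2400 = 0.67
a = 4232 − 0.67(5600) = 480
Equilibrium: Y = 480 + 0.67Y + 1137
0.33Y = 1617, so Y = 1617/0.33 = 4900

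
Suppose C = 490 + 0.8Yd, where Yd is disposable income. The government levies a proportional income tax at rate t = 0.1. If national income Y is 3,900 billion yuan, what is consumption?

Yd = (1 − 0.1)(3900) = 0.9(3900) = 3510
C = 490 + 0.8(3510) = 490 + 2808 = 3298

C = 3298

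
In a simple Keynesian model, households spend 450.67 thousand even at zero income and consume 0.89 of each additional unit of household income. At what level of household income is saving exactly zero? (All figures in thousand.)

At break-even, C = Y: 450.67 + 0.89Y = Y
0.11Y = 450.67, so Y = 450.67/0.11 = 4097

Y = 4097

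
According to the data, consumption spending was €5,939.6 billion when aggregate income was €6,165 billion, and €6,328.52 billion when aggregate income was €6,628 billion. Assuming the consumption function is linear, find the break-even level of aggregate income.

Y = 4756.25

MPC = (6328.52 − 5939.6)/(6628 − 6165) = 388.92/463 = 0.84
a = 5939.6 − 0.84(6165) = 5939.6 − 5178.6 = 761
Break-even: Y = a/(1−MPC) = 761/0.16 = 4756.25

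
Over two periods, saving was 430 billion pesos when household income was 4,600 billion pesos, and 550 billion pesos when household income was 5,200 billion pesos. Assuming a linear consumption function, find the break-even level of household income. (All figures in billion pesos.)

Y = 2450

MPS = ΔS/ΔY = (550 − 430)/(5200 − 4600) = 120/600 = 0.2
MPC = 1 − MPS = 0.8
From S(4600) = 430: −a + 0.2(4600) = 430, so a = 920 − 430 = 490
Break-even (S = 0): Y = a/MPS = 490/0.2 = 2450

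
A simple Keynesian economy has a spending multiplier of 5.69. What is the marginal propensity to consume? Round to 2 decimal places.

k = 1/(1 − MPC), so 1 − MPC = 1/k = 1/5.69 = 0.1757
MPC = 1 − 0.1757 = 0.82

MPC = 0.82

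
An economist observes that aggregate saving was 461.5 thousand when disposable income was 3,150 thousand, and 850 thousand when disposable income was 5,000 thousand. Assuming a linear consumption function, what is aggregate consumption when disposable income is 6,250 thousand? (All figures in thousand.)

MPS = ΔS/ΔY = (850 − 461.5)/(5000 − 3150) = 388.5/1850 = 0.21
MPC = 1 − MPS = 0.79
Autonomous saving = 461.5 − 0.21(3150) = -200, so a = 200
C = 200 + 0.79(6250) = 200 + 4937.5 = 5137.5

C = 5137.5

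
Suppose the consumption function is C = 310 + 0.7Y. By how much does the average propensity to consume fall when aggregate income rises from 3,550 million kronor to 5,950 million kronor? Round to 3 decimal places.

ΔAPC = 0.035

At Y = 3550: C = 310 + 0.7(3550) = 2795, APC = 2795/3550 = 0.7873
At Y = 5950: C = 4475, APC = 4475/5950 = 0.7521
Fall in APC = 0.7873 − 0.7521 = 0.0352 ≈ 0.035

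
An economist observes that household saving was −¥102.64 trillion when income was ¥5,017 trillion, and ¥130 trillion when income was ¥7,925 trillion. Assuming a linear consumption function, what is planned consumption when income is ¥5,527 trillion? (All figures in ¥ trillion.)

C = 5588.84

MPS = ΔS/ΔY = (130 − (-102.64))/(7925 − 5017) = 232.64/2908 = 0.08
MPC = 1 − MPS = 0.92
Autonomous saving = -102.64 − 0.08(5017) = -504, so a = 504
C = 504 + 0.92(5527) = 504 + 5084.84 = 5588.84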